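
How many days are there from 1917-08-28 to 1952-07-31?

From August 28, 1917 to August 28, 1951: 34 years, of which 8 contain a Feb 29 — 26×365 + 8×366 = 12418 days.
August 1951: 31 − 28 = 3 days remain.
Then 10 full months totalling 304 days.
July 1–31, 1952: 31 days.
Residual: 338 days.
Total: 12756 days.

12756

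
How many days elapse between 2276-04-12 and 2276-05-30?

April 2276: 30 − 12 = 18 days remain.
May 1–30, 2276: 30 days.
Total: 18 + 30 = 48 days.

48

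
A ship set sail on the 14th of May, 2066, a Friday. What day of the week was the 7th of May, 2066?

Friday

Count forward from the earlier date (May 7, 2066) to the later (May 14, 2066):
Within May 2066: 14 − 7 = 7 days.
7 is a multiple of 7, so the 7th of May, 2066 falls on the same weekday: Friday.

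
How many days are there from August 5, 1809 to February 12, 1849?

From August 5, 1809 to August 5, 1848: 39 years, of which 10 contain a Feb 29 — 29×365 + 10×366 = 14245 days.
August 1848: 31 − 5 = 26 days remain.
Then September (30), October (31), November (30), December (31), January (31): 30 + 31 + 30 + 31 + 31 = 153 days.
February 1–12, 1849: 12 days (1849 is not a leap year).
Residual: 191 days.
Total: 14436 days.

14436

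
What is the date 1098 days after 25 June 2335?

27 June 2338

Count 1098 days after June 25, 2335:
June 25, 2335 → June 25, 2336: 366 days (2336 is a leap year).
June 25, 2336 → June 25, 2337: 365 days.
June 25, 2337 → June 25, 2338: 365 days.
Within June 2338: 27 − 25 = 2 days.
Total: 1098 days.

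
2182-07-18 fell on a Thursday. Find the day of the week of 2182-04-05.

Friday

Count forward from the earlier date (April 5, 2182) to the later (July 18, 2182):
April 2182: 30 − 5 = 25 days remain.
Then May (31), June (30): 31 + 30 = 61 days.
July 1–18, 2182: 18 days.
Total: 25 + 61 + 18 = 104 days.
104 mod 7 = 6, so 6 days before Thursday is Friday.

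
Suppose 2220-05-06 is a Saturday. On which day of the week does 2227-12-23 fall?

Sunday

Day-of-year of May 6, 2220: 127.
Day-of-year of December 23, 2227: 357.
2220 has 366 days, so 366 − 127 = 239 days remain in 2220.
Full years: 2221: 365; 2222: 365; 2223: 365; 2224: 366; 2225: 365; 2226: 365. Sum = 2191.
Total: 239 + 2191 + 357 = 2787 days.
2787 mod 7 = 1, so 1 day after Saturday is Sunday.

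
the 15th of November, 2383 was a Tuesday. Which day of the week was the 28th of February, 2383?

Monday

Count forward from the earlier date (February 28, 2383) to the later (November 15, 2383):
February 2383: 28 − 28 = 0 days remain (2383 is not a leap year, so February has 28 days).
Then March (31), April (30), May (31), June (30), July (31), August (31), September (30), October (31): 31 + 30 + 31 + 30 + 31 + 31 + 30 + 31 = 245 days.
November 1–15, 2383: 15 days.
Total: 0 + 245 + 15 = 260 days.
260 mod 7 = 1, so 1 day before Tuesday is Monday.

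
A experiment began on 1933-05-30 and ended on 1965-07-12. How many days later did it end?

Day-of-year of May 30, 1933: 150.
Day-of-year of July 12, 1965: 193.
1933 has 365 days, so 365 − 150 = 215 days remain in 1933.
Full years 1934–1964: 23 common + 8 leap = 23×365 + 8×366 = 11323 days.
Total: 215 + 11323 + 193 = 11731 days.

11731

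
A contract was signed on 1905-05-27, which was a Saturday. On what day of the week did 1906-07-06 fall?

Friday

Day-of-year of May 27, 1905: 147.
Day-of-year of July 6, 1906: 187.
1905 has 365 days, so 365 − 147 = 218 days remain in 1905.
Total: 218 + 187 = 405 days.
405 mod 7 = 6, so 6 days after Saturday is Friday.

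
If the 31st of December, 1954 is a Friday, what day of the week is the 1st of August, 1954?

Sunday

Count forward from the earlier date (August 1, 1954) to the later (December 31, 1954):
August 1954: 31 − 1 = 30 days remain.
Then September (30), October (31), November (30): 30 + 31 + 30 = 91 days.
December 1–31, 1954: 31 days.
Total: 30 + 91 + 31 = 152 days.
152 mod 7 = 5, so 5 days before Friday is Sunday.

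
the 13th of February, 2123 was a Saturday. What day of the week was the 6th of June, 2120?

Thursday

Count forward from the earlier date (June 6, 2120) to the later (February 13, 2123):
June 6, 2120 → June 6, 2121: 365 days.
June 6, 2121 → June 6, 2122: 365 days.
June 2122: 30 − 6 = 24 days remain.
Then July (31), August (31), September (30), October (31), November (30), December (31), January (31): 31 + 31 + 30 + 31 + 30 + 31 + 31 = 215 days.
February 1–13, 2123: 13 days (2123 is not a leap year).
Residual: 252 days.
Total: 982 days.
982 mod 7 = 2, so 2 days before Saturday is Thursday.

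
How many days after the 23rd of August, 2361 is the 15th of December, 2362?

August 23, 2361 → August 23, 2362: 365 days.
August 2362: 31 − 23 = 8 days remain.
Then September (30), October (31), November (30): 30 + 31 + 30 = 91 days.
December 1–15, 2362: 15 days.
Residual: 114 days.
Total: 479 days.

479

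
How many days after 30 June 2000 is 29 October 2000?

June 2000: 30 − 30 = 0 days remain.
Then July (31), August (31), September (30): 31 + 31 + 30 = 92 days.
October 1–29, 2000: 29 days.
Total: 0 + 92 + 29 = 121 days.

121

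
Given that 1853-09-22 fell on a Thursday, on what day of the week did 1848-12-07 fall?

Thursday

Count forward from the earlier date (December 7, 1848) to the later (September 22, 1853):
Day-of-year of December 7, 1848: 342.
Day-of-year of September 22, 1853: 265.
1848 has 366 days, so 366 − 342 = 24 days remain in 1848.
Full years: 1849: 365; 1850: 365; 1851: 365; 1852: 366. Sum = 1461.
Total: 24 + 1461 + 265 = 1750 days.
1750 is a multiple of 7, so 1848-12-07 falls on the same weekday: Thursday.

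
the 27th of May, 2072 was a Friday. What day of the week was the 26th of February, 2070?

Count forward from the earlier date (February 26, 2070) to the later (May 27, 2072):
February 26, 2070 → February 26, 2071: 365 days.
February 26, 2071 → February 26, 2072: 365 days.
February 2072: 29 − 26 = 3 days remain (2072 is a leap year, so February has 29 days).
Then March (31), April (30): 31 + 30 = 61 days.
May 1–27, 2072: 27 days.
Residual: 91 days.
Total: 821 days.
821 mod 7 = 2, so 2 days before Friday is Wednesday.

Wednesday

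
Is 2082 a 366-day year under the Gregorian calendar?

2082 is not a leap year.

No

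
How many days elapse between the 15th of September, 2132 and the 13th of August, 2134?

September 2132: 30 − 15 = 15 days remain.
Then 22 full months totalling 669 days.
August 1–13, 2134: 13 days.
Total: 15 + 669 + 13 = 697 days.

697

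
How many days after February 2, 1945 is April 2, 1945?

59

February 1945: 28 − 2 = 26 days remain (1945 is not a leap year, so February has 28 days).
Then March (31): 31 days.
April 1–2, 1945: 2 days.
Total: 26 + 31 + 2 = 59 days.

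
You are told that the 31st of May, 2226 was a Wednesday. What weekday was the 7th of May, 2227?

May 2226: 31 − 31 = 0 days remain.
Then 11 full months totalling 334 days.
May 1–7, 2227: 7 days.
Total: 0 + 334 + 7 = 341 days.
341 mod 7 = 5, so 5 days after Wednesday is Monday.

Monday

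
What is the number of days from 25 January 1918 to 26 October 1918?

January 1918: 31 − 25 = 6 days remain.
Then February 1918 (28), March (31), April (30), May (31), June (30), July (31), August (31), September (30): 28 + 31 + 30 + 31 + 30 + 31 + 31 + 30 = 242 days.
October 1–26, 1918: 26 days.
Total: 6 + 242 + 26 = 274 days.

274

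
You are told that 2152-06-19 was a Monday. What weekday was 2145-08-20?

Friday

Count forward from the earlier date (August 20, 2145) to the later (June 19, 2152):
Day-of-year of August 20, 2145: 232.
Day-of-year of June 19, 2152: 171.
2145 has 365 days, so 365 − 232 = 133 days remain in 2145.
Full years: 2146: 365; 2147: 365; 2148: 366; 2149: 365; 2150: 365; 2151: 365. Sum = 2191.
Total: 133 + 2191 + 171 = 2495 days.
2495 mod 7 = 3, so 3 days before Monday is Friday.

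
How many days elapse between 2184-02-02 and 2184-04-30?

February 2184: 29 − 2 = 27 days remain (2184 is a leap year, so February has 29 days).
Then March (31): 31 days.
April 1–30, 2184: 30 days.
Total: 27 + 31 + 30 = 88 days.

88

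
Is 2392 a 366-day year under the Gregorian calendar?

2392 is a leap year.

Yes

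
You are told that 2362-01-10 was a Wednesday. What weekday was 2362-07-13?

Friday

January 2362: 31 − 10 = 21 days remain.
Then February 2362 (28), March (31), April (30), May (31), June (30): 28 + 31 + 30 + 31 + 30 = 150 days.
July 1–13, 2362: 13 days.
Total: 21 + 150 + 13 = 184 days.
184 mod 7 = 2, so 2 days after Wednesday is Friday.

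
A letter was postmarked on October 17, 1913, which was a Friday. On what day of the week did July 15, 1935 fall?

Monday

From October 17, 1913 to October 17, 1934: 21 years, of which 5 contain a Feb 29 — 16×365 + 5×366 = 7670 days.
October 1934: 31 − 17 = 14 days remain.
Then November (30), December (31), January (31), February 1935 (28), March (31), April (30), May (31), June (30): 30 + 31 + 31 + 28 + 31 + 30 + 31 + 30 = 242 days.
July 1–15, 1935: 15 days.
Residual: 271 days.
Total: 7941 days.
7941 mod 7 = 3, so 3 days after Friday is Monday.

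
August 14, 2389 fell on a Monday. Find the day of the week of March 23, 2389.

Count forward from the earlier date (March 23, 2389) to the later (August 14, 2389):
March 2389: 31 − 23 = 8 days remain.
Then April (30), May (31), June (30), July (31): 30 + 31 + 30 + 31 = 122 days.
August 1–14, 2389: 14 days.
Total: 8 + 122 + 14 = 144 days.
144 mod 7 = 4, so 4 days before Monday is Thursday.

Thursday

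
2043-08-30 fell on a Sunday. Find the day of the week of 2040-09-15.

Saturday

Count forward from the earlier date (September 15, 2040) to the later (August 30, 2043):
Day-of-year of September 15, 2040: 259.
Day-of-year of August 30, 2043: 242.
2040 has 366 days, so 366 − 259 = 107 days remain in 2040.
Full years: 2041: 365; 2042: 365. Sum = 730.
Total: 107 + 730 + 242 = 1079 days.
1079 mod 7 = 1, so 1 day before Sunday is Saturday.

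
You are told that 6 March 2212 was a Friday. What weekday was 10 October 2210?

Count forward from the earlier date (October 10, 2210) to the later (March 6, 2212):
October 10, 2210 → October 10, 2211: 365 days.
October 2211: 31 − 10 = 21 days remain.
Then November (30), December (31), January (31), February 2212 (29): 30 + 31 + 31 + 29 = 121 days.
March 1–6, 2212: 6 days.
Residual: 148 days.
Total: 513 days.
513 mod 7 = 2, so 2 days before Friday is Wednesday.

Wednesday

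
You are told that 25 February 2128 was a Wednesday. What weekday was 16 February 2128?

Count forward from the earlier date (February 16, 2128) to the later (February 25, 2128):
Within February 2128: 25 − 16 = 9 days.
9 mod 7 = 2, so 2 days before Wednesday is Monday.

Monday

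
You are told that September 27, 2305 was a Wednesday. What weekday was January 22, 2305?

Count forward from the earlier date (January 22, 2305) to the later (September 27, 2305):
January 2305: 31 − 22 = 9 days remain.
Then February 2305 (28), March (31), April (30), May (31), June (30), July (31), August (31): 28 + 31 + 30 + 31 + 30 + 31 + 31 = 212 days.
September 1–27, 2305: 27 days.
Total: 9 + 212 + 27 = 248 days.
248 mod 7 = 3, so 3 days before Wednesday is Sunday.

Sunday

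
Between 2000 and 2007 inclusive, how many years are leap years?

Years divisible by 4 in [2000, 2007]: 2000, 2004.
2000 is divisible by 400, so still leap.
No century exceptions apply. Count: 2.

2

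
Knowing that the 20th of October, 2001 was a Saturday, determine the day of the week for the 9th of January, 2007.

Day-of-year of October 20, 2001: 293.
Day-of-year of January 9, 2007: 9.
2001 has 365 days, so 365 − 293 = 72 days remain in 2001.
Full years: 2002: 365; 2003: 365; 2004: 366; 2005: 365; 2006: 365. Sum = 1826.
Total: 72 + 1826 + 9 = 1907 days.
1907 mod 7 = 3, so 3 days after Saturday is Tuesday.

Tuesday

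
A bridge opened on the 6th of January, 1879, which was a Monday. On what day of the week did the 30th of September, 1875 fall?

Thursday

Count forward from the earlier date (September 30, 1875) to the later (January 6, 1879):
September 30, 1875 → September 30, 1876: 366 days (1876 is a leap year).
September 30, 1876 → September 30, 1877: 365 days.
September 30, 1877 → September 30, 1878: 365 days.
September 1878: 30 − 30 = 0 days remain.
Then October (31), November (30), December (31): 31 + 30 + 31 = 92 days.
January 1–6, 1879: 6 days.
Residual: 98 days.
Total: 1194 days.
1194 mod 7 = 4, so 4 days before Monday is Thursday.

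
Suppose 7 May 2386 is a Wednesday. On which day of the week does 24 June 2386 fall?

May 2386: 31 − 7 = 24 days remain.
June 1–24, 2386: 24 days.
Total: 24 + 24 = 48 days.
48 mod 7 = 6, so 6 days after Wednesday is Tuesday.

Tuesday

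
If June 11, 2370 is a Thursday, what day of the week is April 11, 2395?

Tuesday

From June 11, 2370 to June 11, 2394: 24 years, of which 6 contain a Feb 29 — 18×365 + 6×366 = 8766 days.
June 2394: 30 − 11 = 19 days remain.
Then 9 full months totalling 274 days.
April 1–11, 2395: 11 days.
Residual: 304 days.
Total: 9070 days.
9070 mod 7 = 5, so 5 days after Thursday is Tuesday.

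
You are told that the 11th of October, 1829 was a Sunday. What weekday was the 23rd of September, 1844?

From October 11, 1829 to October 11, 1843: 14 years, of which 3 contain a Feb 29 — 11×365 + 3×366 = 5113 days.
October 1843: 31 − 11 = 20 days remain.
Then 10 full months totalling 305 days.
September 1–23, 1844: 23 days.
Residual: 348 days.
Total: 5461 days.
5461 mod 7 = 1, so 1 day after Sunday is Monday.

Monday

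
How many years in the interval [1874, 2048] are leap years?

Years divisible by 4: 1876, 1880, …, 2048 — 44 in all.
Of these, 1900 is divisible by 100 but not 400, so not leap.
2000 is divisible by 400, so still leap.
Leap years: 44 − 1 = 43.

43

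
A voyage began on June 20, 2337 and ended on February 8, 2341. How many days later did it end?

1329

June 20, 2337 → June 20, 2338: 365 days.
June 20, 2338 → June 20, 2339: 365 days.
June 20, 2339 → June 20, 2340: 366 days (2340 is a leap year).
June 2340: 30 − 20 = 10 days remain.
Then July (31), August (31), September (30), October (31), November (30), December (31), January (31): 31 + 31 + 30 + 31 + 30 + 31 + 31 = 215 days.
February 1–8, 2341: 8 days (2341 is not a leap year).
Residual: 233 days.
Total: 1329 days.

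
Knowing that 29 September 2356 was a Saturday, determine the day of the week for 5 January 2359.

Day-of-year of September 29, 2356: 273.
Day-of-year of January 5, 2359: 5.
2356 has 366 days, so 366 − 273 = 93 days remain in 2356.
Full years: 2357: 365; 2358: 365. Sum = 730.
Total: 93 + 730 + 5 = 828 days.
828 mod 7 = 2, so 2 days after Saturday is Monday.

Monday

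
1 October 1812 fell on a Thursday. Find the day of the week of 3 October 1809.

Tuesday

Count forward from the earlier date (October 3, 1809) to the later (October 1, 1812):
October 3, 1809 → October 3, 1810: 365 days.
October 3, 1810 → October 3, 1811: 365 days.
October 1811: 31 − 3 = 28 days remain.
Then 11 full months totalling 335 days.
October 1, 1812: 1 day.
Residual: 364 days.
Total: 1094 days.
1094 mod 7 = 2, so 2 days before Thursday is Tuesday.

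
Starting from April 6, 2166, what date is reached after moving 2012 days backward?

October 2, 2160

Count 2012 days before April 6, 2166:
Day-of-year of October 2, 2160: 276.
Day-of-year of April 6, 2166: 96.
2160 has 366 days, so 366 − 276 = 90 days remain in 2160.
Full years: 2161: 365; 2162: 365; 2163: 365; 2164: 366; 2165: 365. Sum = 1826.
Total: 90 + 1826 + 96 = 2012 days.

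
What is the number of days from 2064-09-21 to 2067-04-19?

940

Day-of-year of September 21, 2064: 265.
Day-of-year of April 19, 2067: 109.
2064 has 366 days, so 366 − 265 = 101 days remain in 2064.
Full years: 2065: 365; 2066: 365. Sum = 730.
Total: 101 + 730 + 109 = 940 days.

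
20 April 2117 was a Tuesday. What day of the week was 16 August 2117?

April 2117: 30 − 20 = 10 days remain.
Then May (31), June (30), July (31): 31 + 30 + 31 = 92 days.
August 1–16, 2117: 16 days.
Total: 10 + 92 + 16 = 118 days.
118 mod 7 = 6, so 6 days after Tuesday is Monday.

Monday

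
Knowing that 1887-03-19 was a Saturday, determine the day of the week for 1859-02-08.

Count forward from the earlier date (February 8, 1859) to the later (March 19, 1887):
Day-of-year of February 8, 1859: 39.
Day-of-year of March 19, 1887: 78.
1859 has 365 days, so 365 − 39 = 326 days remain in 1859.
Full years 1860–1886: 20 common + 7 leap = 20×365 + 7×366 = 9862 days.
Total: 326 + 9862 + 78 = 10266 days.
10266 mod 7 = 4, so 4 days before Saturday is Tuesday.

Tuesday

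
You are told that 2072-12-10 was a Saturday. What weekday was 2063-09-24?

Monday

Count forward from the earlier date (September 24, 2063) to the later (December 10, 2072):
From September 24, 2063 to September 24, 2072: 9 years, of which 3 contain a Feb 29 — 6×365 + 3×366 = 3288 days.
September 2072: 30 − 24 = 6 days remain.
Then October (31), November (30): 31 + 30 = 61 days.
December 1–10, 2072: 10 days.
Residual: 77 days.
Total: 3365 days.
3365 mod 7 = 5, so 5 days before Saturday is Monday.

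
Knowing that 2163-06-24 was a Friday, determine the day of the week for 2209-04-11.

From June 24, 2163 to June 24, 2208: 45 years, of which 11 contain a Feb 29 — 34×365 + 11×366 = 16436 days.
(2200 is not a leap year (divisible by 100 but not 400).)
June 2208: 30 − 24 = 6 days remain.
Then 9 full months totalling 274 days.
April 1–11, 2209: 11 days.
Residual: 291 days.
Total: 16727 days.
16727 mod 7 = 4, so 4 days after Friday is Tuesday.

Tuesday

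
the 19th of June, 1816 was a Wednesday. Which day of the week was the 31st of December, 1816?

Tuesday

June 1816: 30 − 19 = 11 days remain.
Then July (31), August (31), September (30), October (31), November (30): 31 + 31 + 30 + 31 + 30 = 153 days.
December 1–31, 1816: 31 days.
Total: 11 + 153 + 31 = 195 days.
195 mod 7 = 6, so 6 days after Wednesday is Tuesday.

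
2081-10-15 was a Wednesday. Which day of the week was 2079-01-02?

Monday

Count forward from the earlier date (January 2, 2079) to the later (October 15, 2081):
Day-of-year of January 2, 2079: 2.
Day-of-year of October 15, 2081: 288.
2079 has 365 days, so 365 − 2 = 363 days remain in 2079.
Full years: 2080: 366. Sum = 366.
Total: 363 + 366 + 288 = 1017 days.
1017 mod 7 = 2, so 2 days before Wednesday is Monday.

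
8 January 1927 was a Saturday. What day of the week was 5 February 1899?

Count forward from the earlier date (February 5, 1899) to the later (January 8, 1927):
From February 5, 1899 to February 5, 1926: 27 years, of which 6 contain a Feb 29 — 21×365 + 6×366 = 9861 days.
(1900 is not a leap year (divisible by 100 but not 400).)
February 1926: 28 − 5 = 23 days remain (1926 is not a leap year, so February has 28 days).
Then 10 full months totalling 306 days.
January 1–8, 1927: 8 days.
Residual: 337 days.
Total: 10198 days.
10198 mod 7 = 6, so 6 days before Saturday is Sunday.

Sunday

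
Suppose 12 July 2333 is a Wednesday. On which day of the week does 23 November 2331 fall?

Monday

Count forward from the earlier date (November 23, 2331) to the later (July 12, 2333):
November 2331: 30 − 23 = 7 days remain.
Then 19 full months totalling 578 days.
July 1–12, 2333: 12 days.
Total: 7 + 578 + 12 = 597 days.
597 mod 7 = 2, so 2 days before Wednesday is Monday.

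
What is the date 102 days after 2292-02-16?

2292-05-28

Count 102 days after February 16, 2292:
February 2292: 29 − 16 = 13 days remain (2292 is a leap year, so February has 29 days).
Then March (31), April (30): 31 + 30 = 61 days.
May 1–28, 2292: 28 days.
Total: 13 + 61 + 28 = 102 days.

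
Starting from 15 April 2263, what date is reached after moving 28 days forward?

13 May 2263

Count 28 days after April 15, 2263:
April 2263: 30 − 15 = 15 days remain.
May 1–13, 2263: 13 days.
Total: 15 + 13 = 28 days.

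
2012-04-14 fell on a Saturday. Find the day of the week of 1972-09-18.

Monday

Count forward from the earlier date (September 18, 1972) to the later (April 14, 2012):
From September 18, 1972 to September 18, 2011: 39 years, of which 9 contain a Feb 29 — 30×365 + 9×366 = 14244 days.
(2000 is a leap year (divisible by 400).)
September 2011: 30 − 18 = 12 days remain.
Then October (31), November (30), December (31), January (31), February 2012 (29), March (31): 31 + 30 + 31 + 31 + 29 + 31 = 183 days.
April 1–14, 2012: 14 days.
Residual: 209 days.
Total: 14453 days.
14453 mod 7 = 5, so 5 days before Saturday is Monday.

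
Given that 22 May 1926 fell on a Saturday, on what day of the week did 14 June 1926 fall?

May 1926: 31 − 22 = 9 days remain.
June 1–14, 1926: 14 days.
Total: 9 + 14 = 23 days.
23 mod 7 = 2, so 2 days after Saturday is Monday.

Monday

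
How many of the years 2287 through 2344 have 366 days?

Years divisible by 4: 2288, 2292, …, 2344 — 15 in all.
Of these, 2300 is divisible by 100 but not 400, so not leap.
Leap years: 15 − 1 = 14.

14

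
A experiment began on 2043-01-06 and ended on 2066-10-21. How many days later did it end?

From January 6, 2043 to January 6, 2066: 23 years, of which 6 contain a Feb 29 — 17×365 + 6×366 = 8401 days.
January 2066: 31 − 6 = 25 days remain.
Then February 2066 (28), March (31), April (30), May (31), June (30), July (31), August (31), September (30): 28 + 31 + 30 + 31 + 30 + 31 + 31 + 30 = 242 days.
October 1–21, 2066: 21 days.
Residual: 288 days.
Total: 8689 days.

8689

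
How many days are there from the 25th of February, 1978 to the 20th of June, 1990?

4498

From February 25, 1978 to February 25, 1990: 12 years, of which 3 contain a Feb 29 — 9×365 + 3×366 = 4383 days.
February 1990: 28 − 25 = 3 days remain (1990 is not a leap year, so February has 28 days).
Then March (31), April (30), May (31): 31 + 30 + 31 = 92 days.
June 1–20, 1990: 20 days.
Residual: 115 days.
Total: 4498 days.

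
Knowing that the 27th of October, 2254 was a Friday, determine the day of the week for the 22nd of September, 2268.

Tuesday

From October 27, 2254 to October 27, 2267: 13 years, of which 3 contain a Feb 29 — 10×365 + 3×366 = 4748 days.
October 2267: 31 − 27 = 4 days remain.
Then 10 full months totalling 305 days.
September 1–22, 2268: 22 days.
Residual: 331 days.
Total: 5079 days.
5079 mod 7 = 4, so 4 days after Friday is Tuesday.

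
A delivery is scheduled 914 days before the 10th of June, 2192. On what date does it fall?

the 9th of December, 2189

Count 914 days before June 10, 2192:
December 9, 2189 → December 9, 2190: 365 days.
December 9, 2190 → December 9, 2191: 365 days.
December 2191: 31 − 9 = 22 days remain.
Then January (31), February 2192 (29), March (31), April (30), May (31): 31 + 29 + 31 + 30 + 31 = 152 days.
June 1–10, 2192: 10 days.
Residual: 184 days.
Total: 914 days.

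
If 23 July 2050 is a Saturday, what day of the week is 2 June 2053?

Monday

Day-of-year of July 23, 2050: 204.
Day-of-year of June 2, 2053: 153.
2050 has 365 days, so 365 − 204 = 161 days remain in 2050.
Full years: 2051: 365; 2052: 366. Sum = 731.
Total: 161 + 731 + 153 = 1045 days.
1045 mod 7 = 2, so 2 days after Saturday is Monday.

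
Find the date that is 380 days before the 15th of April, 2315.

the 31st of March, 2314

Count 380 days before April 15, 2315:
March 2314: 31 − 31 = 0 days remain.
Then 12 full months totalling 365 days.
April 1–15, 2315: 15 days.
Total: 0 + 365 + 15 = 380 days.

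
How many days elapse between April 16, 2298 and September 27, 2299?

529

April 16, 2298 → April 16, 2299: 365 days.
April 2299: 30 − 16 = 14 days remain.
Then May (31), June (30), July (31), August (31): 31 + 30 + 31 + 31 = 123 days.
September 1–27, 2299: 27 days.
Residual: 164 days.
Total: 529 days.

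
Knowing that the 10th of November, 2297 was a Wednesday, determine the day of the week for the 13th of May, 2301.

Monday

Day-of-year of November 10, 2297: 314.
Day-of-year of May 13, 2301: 133.
2297 has 365 days, so 365 − 314 = 51 days remain in 2297.
Full years: 2298: 365; 2299: 365; 2300: 365. Sum = 1095.
Total: 51 + 1095 + 133 = 1279 days.
1279 mod 7 = 5, so 5 days after Wednesday is Monday.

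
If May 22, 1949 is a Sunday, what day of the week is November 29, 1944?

Wednesday

Count forward from the earlier date (November 29, 1944) to the later (May 22, 1949):
November 29, 1944 → November 29, 1945: 365 days.
November 29, 1945 → November 29, 1946: 365 days.
November 29, 1946 → November 29, 1947: 365 days.
November 29, 1947 → November 29, 1948: 366 days (1948 is a leap year).
November 1948: 30 − 29 = 1 day remains.
Then December (31), January (31), February 1949 (28), March (31), April (30): 31 + 31 + 28 + 31 + 30 = 151 days.
May 1–22, 1949: 22 days.
Residual: 174 days.
Total: 1635 days.
1635 mod 7 = 4, so 4 days before Sunday is Wednesday.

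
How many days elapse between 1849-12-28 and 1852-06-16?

901

Day-of-year of December 28, 1849: 362.
Day-of-year of June 16, 1852: 168.
1849 has 365 days, so 365 − 362 = 3 days remain in 1849.
Full years: 1850: 365; 1851: 365. Sum = 730.
Total: 3 + 730 + 168 = 901 days.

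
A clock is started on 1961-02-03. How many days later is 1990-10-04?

10835

Day-of-year of February 3, 1961: 34.
Day-of-year of October 4, 1990: 277.
1961 has 365 days, so 365 − 34 = 331 days remain in 1961.
Full years 1962–1989: 21 common + 7 leap = 21×365 + 7×366 = 10227 days.
Total: 331 + 10227 + 277 = 10835 days.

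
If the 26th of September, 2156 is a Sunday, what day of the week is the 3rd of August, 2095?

Count forward from the earlier date (August 3, 2095) to the later (September 26, 2156):
From August 3, 2095 to August 3, 2156: 61 years, of which 15 contain a Feb 29 — 46×365 + 15×366 = 22280 days.
(2100 is not a leap year (divisible by 100 but not 400).)
August 2156: 31 − 3 = 28 days remain.
September 1–26, 2156: 26 days.
Residual: 54 days.
Total: 22334 days.
22334 mod 7 = 4, so 4 days before Sunday is Wednesday.

Wednesday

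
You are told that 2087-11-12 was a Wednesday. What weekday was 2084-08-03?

Thursday

Count forward from the earlier date (August 3, 2084) to the later (November 12, 2087):
August 3, 2084 → August 3, 2085: 365 days.
August 3, 2085 → August 3, 2086: 365 days.
August 3, 2086 → August 3, 2087: 365 days.
August 2087: 31 − 3 = 28 days remain.
Then September (30), October (31): 30 + 31 = 61 days.
November 1–12, 2087: 12 days.
Residual: 101 days.
Total: 1196 days.
1196 mod 7 = 6, so 6 days before Wednesday is Thursday.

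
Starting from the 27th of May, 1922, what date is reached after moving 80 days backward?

the 8th of March, 1922

Count 80 days before May 27, 1922:
March 1922: 31 − 8 = 23 days remain.
Then April (30): 30 days.
May 1–27, 1922: 27 days.
Total: 23 + 30 + 27 = 80 days.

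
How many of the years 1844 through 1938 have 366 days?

23

Years divisible by 4: 1844, 1848, …, 1936 — 24 in all.
Of these, 1900 is divisible by 100 but not 400, so not leap.
Leap years: 24 − 1 = 23.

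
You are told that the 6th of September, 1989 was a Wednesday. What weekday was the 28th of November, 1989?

September 1989: 30 − 6 = 24 days remain.
Then October (31): 31 days.
November 1–28, 1989: 28 days.
Total: 24 + 31 + 28 = 83 days.
83 mod 7 = 6, so 6 days after Wednesday is Tuesday.

Tuesday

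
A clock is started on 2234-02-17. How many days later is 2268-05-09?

From February 17, 2234 to February 17, 2268: 34 years, of which 8 contain a Feb 29 — 26×365 + 8×366 = 12418 days.
February 2268: 29 − 17 = 12 days remain (2268 is a leap year, so February has 29 days).
Then March (31), April (30): 31 + 30 = 61 days.
May 1–9, 2268: 9 days.
Residual: 82 days.
Total: 12500 days.

12500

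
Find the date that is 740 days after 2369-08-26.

2371-09-05

Count 740 days after August 26, 2369:
August 2369: 31 − 26 = 5 days remain.
Then 24 full months totalling 730 days.
September 1–5, 2371: 5 days.
Total: 5 + 730 + 5 = 740 days.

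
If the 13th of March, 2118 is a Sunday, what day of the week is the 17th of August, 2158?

Thursday

From March 13, 2118 to March 13, 2158: 40 years, of which 10 contain a Feb 29 — 30×365 + 10×366 = 14610 days.
March 2158: 31 − 13 = 18 days remain.
Then April (30), May (31), June (30), July (31): 30 + 31 + 30 + 31 = 122 days.
August 1–17, 2158: 17 days.
Residual: 157 days.
Total: 14767 days.
14767 mod 7 = 4, so 4 days after Sunday is Thursday.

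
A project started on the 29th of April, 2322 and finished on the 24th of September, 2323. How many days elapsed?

513

April 2322: 30 − 29 = 1 day remains.
Then 16 full months totalling 488 days.
September 1–24, 2323: 24 days.
Total: 1 + 488 + 24 = 513 days.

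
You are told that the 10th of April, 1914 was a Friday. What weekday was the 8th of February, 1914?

Count forward from the earlier date (February 8, 1914) to the later (April 10, 1914):
February 1914: 28 − 8 = 20 days remain (1914 is not a leap year, so February has 28 days).
Then March (31): 31 days.
April 1–10, 1914: 10 days.
Total: 20 + 31 + 10 = 61 days.
61 mod 7 = 5, so 5 days before Friday is Sunday.

Sunday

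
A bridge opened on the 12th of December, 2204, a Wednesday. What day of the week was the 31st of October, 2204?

Count forward from the earlier date (October 31, 2204) to the later (December 12, 2204):
October 2204: 31 − 31 = 0 days remain.
Then November (30): 30 days.
December 1–12, 2204: 12 days.
Total: 0 + 30 + 12 = 42 days.
42 is a multiple of 7, so the 31st of October, 2204 falls on the same weekday: Wednesday.

Wednesday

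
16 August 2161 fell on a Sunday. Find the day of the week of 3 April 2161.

Friday

Count forward from the earlier date (April 3, 2161) to the later (August 16, 2161):
April 2161: 30 − 3 = 27 days remain.
Then May (31), June (30), July (31): 31 + 30 + 31 = 92 days.
August 1–16, 2161: 16 days.
Total: 27 + 92 + 16 = 135 days.
135 mod 7 = 2, so 2 days before Sunday is Friday.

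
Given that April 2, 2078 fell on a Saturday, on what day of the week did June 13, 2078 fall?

April 2078: 30 − 2 = 28 days remain.
Then May (31): 31 days.
June 1–13, 2078: 13 days.
Total: 28 + 31 + 13 = 72 days.
72 mod 7 = 2, so 2 days after Saturday is Monday.

Monday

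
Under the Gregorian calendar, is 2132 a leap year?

Yes

2132 is a leap year.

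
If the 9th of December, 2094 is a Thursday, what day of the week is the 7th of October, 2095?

Friday

December 2094: 31 − 9 = 22 days remain.
Then 9 full months totalling 273 days.
October 1–7, 2095: 7 days.
Residual: 302 days.
Total: 302 days.
302 mod 7 = 1, so 1 day after Thursday is Friday.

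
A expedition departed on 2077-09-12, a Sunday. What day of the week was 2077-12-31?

September 2077: 30 − 12 = 18 days remain.
Then October (31), November (30): 31 + 30 = 61 days.
December 1–31, 2077: 31 days.
Total: 18 + 61 + 31 = 110 days.
110 mod 7 = 5, so 5 days after Sunday is Friday.

Friday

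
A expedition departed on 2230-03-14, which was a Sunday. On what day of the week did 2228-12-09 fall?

Count forward from the earlier date (December 9, 2228) to the later (March 14, 2230):
Day-of-year of December 9, 2228: 344.
Day-of-year of March 14, 2230: 73.
2228 has 366 days, so 366 − 344 = 22 days remain in 2228.
Full years: 2229: 365. Sum = 365.
Total: 22 + 365 + 73 = 460 days.
460 mod 7 = 5, so 5 days before Sunday is Tuesday.

Tuesday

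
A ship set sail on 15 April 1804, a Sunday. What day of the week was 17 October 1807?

Saturday

Day-of-year of April 15, 1804: 106.
Day-of-year of October 17, 1807: 290.
1804 has 366 days, so 366 − 106 = 260 days remain in 1804.
Full years: 1805: 365; 1806: 365. Sum = 730.
Total: 260 + 730 + 290 = 1280 days.
1280 mod 7 = 6, so 6 days after Sunday is Saturday.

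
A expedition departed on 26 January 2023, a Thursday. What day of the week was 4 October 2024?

Day-of-year of January 26, 2023: 26.
Day-of-year of October 4, 2024: 278.
2023 has 365 days, so 365 − 26 = 339 days remain in 2023.
Total: 339 + 278 = 617 days.
617 mod 7 = 1, so 1 day after Thursday is Friday.

Friday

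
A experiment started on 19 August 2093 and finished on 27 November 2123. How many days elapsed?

From August 19, 2093 to August 19, 2123: 30 years, of which 6 contain a Feb 29 — 24×365 + 6×366 = 10956 days.
(2100 is not a leap year (divisible by 100 but not 400).)
August 2123: 31 − 19 = 12 days remain.
Then September (30), October (31): 30 + 31 = 61 days.
November 1–27, 2123: 27 days.
Residual: 100 days.
Total: 11056 days.

11056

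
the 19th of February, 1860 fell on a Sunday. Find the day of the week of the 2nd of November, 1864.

Wednesday

Day-of-year of February 19, 1860: 50.
Day-of-year of November 2, 1864: 307.
1860 has 366 days, so 366 − 50 = 316 days remain in 1860.
Full years: 1861: 365; 1862: 365; 1863: 365. Sum = 1095.
Total: 316 + 1095 + 307 = 1718 days.
1718 mod 7 = 3, so 3 days after Sunday is Wednesday.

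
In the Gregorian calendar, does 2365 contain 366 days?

2365 is not a leap year.

No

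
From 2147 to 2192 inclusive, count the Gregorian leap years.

12

Years divisible by 4 in [2147, 2192]: 2148, 2152, 2156, 2160, 2164, 2168, 2172, 2176, 2180, 2184, 2188, 2192.
No century exceptions apply. Count: 12.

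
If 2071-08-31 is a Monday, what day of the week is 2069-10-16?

Count forward from the earlier date (October 16, 2069) to the later (August 31, 2071):
October 2069: 31 − 16 = 15 days remain.
Then 21 full months totalling 638 days.
August 1–31, 2071: 31 days.
Total: 15 + 638 + 31 = 684 days.
684 mod 7 = 5, so 5 days before Monday is Wednesday.

Wednesday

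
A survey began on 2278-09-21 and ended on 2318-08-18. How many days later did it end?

Day-of-year of September 21, 2278: 264.
Day-of-year of August 18, 2318: 230.
2278 has 365 days, so 365 − 264 = 101 days remain in 2278.
Full years 2279–2317: 30 common + 9 leap = 30×365 + 9×366 = 14244 days.
Total: 101 + 14244 + 230 = 14575 days.

14575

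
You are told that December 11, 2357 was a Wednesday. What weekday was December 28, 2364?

Day-of-year of December 11, 2357: 345.
Day-of-year of December 28, 2364: 363.
2357 has 365 days, so 365 − 345 = 20 days remain in 2357.
Full years: 2358: 365; 2359: 365; 2360: 366; 2361: 365; 2362: 365; 2363: 365. Sum = 2191.
Total: 20 + 2191 + 363 = 2574 days.
2574 mod 7 = 5, so 5 days after Wednesday is Monday.

Monday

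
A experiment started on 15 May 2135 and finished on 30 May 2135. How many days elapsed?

15

Within May 2135: 30 − 15 = 15 days.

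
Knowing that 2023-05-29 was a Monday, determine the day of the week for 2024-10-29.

May 2023: 31 − 29 = 2 days remain.
Then 16 full months totalling 488 days.
October 1–29, 2024: 29 days.
Total: 2 + 488 + 29 = 519 days.
519 mod 7 = 1, so 1 day after Monday is Tuesday.

Tuesday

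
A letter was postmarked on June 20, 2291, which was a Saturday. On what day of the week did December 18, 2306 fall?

Tuesday

Day-of-year of June 20, 2291: 171.
Day-of-year of December 18, 2306: 352.
2291 has 365 days, so 365 − 171 = 194 days remain in 2291.
Full years 2292–2305: 11 common + 3 leap = 11×365 + 3×366 = 5113 days.
Total: 194 + 5113 + 352 = 5659 days.
5659 mod 7 = 3, so 3 days after Saturday is Tuesday.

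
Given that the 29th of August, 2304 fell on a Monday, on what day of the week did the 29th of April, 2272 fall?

Monday

Count forward from the earlier date (April 29, 2272) to the later (August 29, 2304):
Day-of-year of April 29, 2272: 120.
Day-of-year of August 29, 2304: 242.
2272 has 366 days, so 366 − 120 = 246 days remain in 2272.
Full years 2273–2303: 25 common + 6 leap = 25×365 + 6×366 = 11321 days.
Total: 246 + 11321 + 242 = 11809 days.
11809 is a multiple of 7, so the 29th of April, 2272 falls on the same weekday: Monday.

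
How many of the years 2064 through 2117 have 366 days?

13

Years divisible by 4: 2064, 2068, …, 2116 — 14 in all.
Of these, 2100 is divisible by 100 but not 400, so not leap.
Leap years: 14 − 1 = 13.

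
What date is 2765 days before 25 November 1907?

30 April 1900

Count 2765 days before November 25, 1907:
From April 30, 1900 to April 30, 1907: 7 years, of which 1 contains a Feb 29 — 6×365 + 1×366 = 2556 days.
April 1907: 30 − 30 = 0 days remain.
Then May (31), June (30), July (31), August (31), September (30), October (31): 31 + 30 + 31 + 31 + 30 + 31 = 184 days.
November 1–25, 1907: 25 days.
Residual: 209 days.
Total: 2765 days.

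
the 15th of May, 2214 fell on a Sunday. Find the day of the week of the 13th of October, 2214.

May 2214: 31 − 15 = 16 days remain.
Then June (30), July (31), August (31), September (30): 30 + 31 + 31 + 30 = 122 days.
October 1–13, 2214: 13 days.
Total: 16 + 122 + 13 = 151 days.
151 mod 7 = 4, so 4 days after Sunday is Thursday.

Thursday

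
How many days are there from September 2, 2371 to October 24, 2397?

9549

Day-of-year of September 2, 2371: 245.
Day-of-year of October 24, 2397: 297.
2371 has 365 days, so 365 − 245 = 120 days remain in 2371.
Full years 2372–2396: 18 common + 7 leap = 18×365 + 7×366 = 9132 days.
Total: 120 + 9132 + 297 = 9549 days.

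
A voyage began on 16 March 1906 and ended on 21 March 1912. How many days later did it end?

Day-of-year of March 16, 1906: 75.
Day-of-year of March 21, 1912: 81.
1906 has 365 days, so 365 − 75 = 290 days remain in 1906.
Full years: 1907: 365; 1908: 366; 1909: 365; 1910: 365; 1911: 365. Sum = 1826.
Total: 290 + 1826 + 81 = 2197 days.

2197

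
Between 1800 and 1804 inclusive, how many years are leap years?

1

Years divisible by 4 in [1800, 1804]: 1800, 1804.
Of these, 1800 is divisible by 100 but not 400, so not leap.
Leap years: 2 − 1 = 1.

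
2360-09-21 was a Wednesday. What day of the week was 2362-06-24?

Sunday

September 21, 2360 → September 21, 2361: 365 days.
September 2361: 30 − 21 = 9 days remain.
Then October (31), November (30), December (31), January (31), February 2362 (28), March (31), April (30), May (31): 31 + 30 + 31 + 31 + 28 + 31 + 30 + 31 = 243 days.
June 1–24, 2362: 24 days.
Residual: 276 days.
Total: 641 days.
641 mod 7 = 4, so 4 days after Wednesday is Sunday.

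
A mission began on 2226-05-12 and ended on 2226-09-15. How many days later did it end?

126

May 2226: 31 − 12 = 19 days remain.
Then June (30), July (31), August (31): 30 + 31 + 31 = 92 days.
September 1–15, 2226: 15 days.
Total: 19 + 92 + 15 = 126 days.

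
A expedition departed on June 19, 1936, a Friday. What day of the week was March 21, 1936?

Saturday

Count forward from the earlier date (March 21, 1936) to the later (June 19, 1936):
March 1936: 31 − 21 = 10 days remain.
Then April (30), May (31): 30 + 31 = 61 days.
June 1–19, 1936: 19 days.
Total: 10 + 61 + 19 = 90 days.
90 mod 7 = 6, so 6 days before Friday is Saturday.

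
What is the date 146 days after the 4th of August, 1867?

the 28th of December, 1867

Count 146 days after August 4, 1867:
August 1867: 31 − 4 = 27 days remain.
Then September (30), October (31), November (30): 30 + 31 + 30 = 91 days.
December 1–28, 1867: 28 days.
Total: 27 + 91 + 28 = 146 days.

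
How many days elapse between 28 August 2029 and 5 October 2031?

768

Day-of-year of August 28, 2029: 240.
Day-of-year of October 5, 2031: 278.
2029 has 365 days, so 365 − 240 = 125 days remain in 2029.
Full years: 2030: 365. Sum = 365.
Total: 125 + 365 + 278 = 768 days.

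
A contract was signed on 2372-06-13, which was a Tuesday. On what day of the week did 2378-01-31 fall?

Day-of-year of June 13, 2372: 165.
Day-of-year of January 31, 2378: 31.
2372 has 366 days, so 366 − 165 = 201 days remain in 2372.
Full years: 2373: 365; 2374: 365; 2375: 365; 2376: 366; 2377: 365. Sum = 1826.
Total: 201 + 1826 + 31 = 2058 days.
2058 is a multiple of 7, so 2378-01-31 falls on the same weekday: Tuesday.

Tuesday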